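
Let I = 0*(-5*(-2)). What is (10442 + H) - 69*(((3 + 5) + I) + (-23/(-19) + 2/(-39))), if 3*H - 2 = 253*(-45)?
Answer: 4457618/741 ≈ 6015.7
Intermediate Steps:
H = -11383/3 (H = ⅔ + (253*(-45))/3 = ⅔ + (⅓)*(-11385) = ⅔ - 3795 = -11383/3 ≈ -3794.3)
I = 0 (I = 0*10 = 0)
(10442 + H) - 69*(((3 + 5) + I) + (-23/(-19) + 2/(-39))) = (10442 - 11383/3) - 69*(((3 + 5) + 0) + (-23/(-19) + 2/(-39))) = 19943/3 - 69*((8 + 0) + (-23*(-1/19) + 2*(-1/39))) = 19943/3 - 69*(8 + (23/19 - 2/39)) = 19943/3 - 69*(8 + 859/741) = 19943/3 - 69*6787/741 = 19943/3 - 156101/247 = 4457618/741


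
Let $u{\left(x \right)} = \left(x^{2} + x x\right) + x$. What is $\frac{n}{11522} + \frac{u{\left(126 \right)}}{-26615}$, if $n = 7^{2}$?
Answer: $- \frac{52284883}{43808290} \approx -1.1935$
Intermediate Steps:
$u{\left(x \right)} = x + 2 x^{2}$ ($u{\left(x \right)} = \left(x^{2} + x^{2}\right) + x = 2 x^{2} + x = x + 2 x^{2}$)
$n = 49$
$\frac{n}{11522} + \frac{u{\left(126 \right)}}{-26615} = \frac{49}{11522} + \frac{126 \left(1 + 2 \cdot 126\right)}{-26615} = 49 \cdot \frac{1}{11522} + 126 \left(1 + 252\right) \left(- \frac{1}{26615}\right) = \frac{7}{1646} + 126 \cdot 253 \left(- \frac{1}{26615}\right) = \frac{7}{1646} + 31878 \left(- \frac{1}{26615}\right) = \frac{7}{1646} - \frac{31878}{26615} = - \frac{52284883}{43808290}$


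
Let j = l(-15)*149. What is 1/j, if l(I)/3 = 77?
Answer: 1/34419 ≈ 2.9054e-5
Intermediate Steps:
l(I) = 231 (l(I) = 3*77 = 231)
j = 34419 (j = 231*149 = 34419)
1/j = 1/34419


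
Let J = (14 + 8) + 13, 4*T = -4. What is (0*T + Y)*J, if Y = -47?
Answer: -1645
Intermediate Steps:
T = -1 (T = (¼)*(-4) = -1)
J = 35 (J = 22 + 13 = 35)
(0*T + Y)*J = (0*(-1) - 47)*35 = (0 - 47)*35 = -47*35 = -1645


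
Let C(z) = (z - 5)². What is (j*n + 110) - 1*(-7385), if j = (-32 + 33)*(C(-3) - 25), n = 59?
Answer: 9796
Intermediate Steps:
C(z) = (-5 + z)²
j = 39 (j = (-32 + 33)*((-5 - 3)² - 25) = 1*((-8)² - 25) = 1*(64 - 25) = 1*39 = 39)
(j*n + 110) - 1*(-7385) = (39*59 + 110) - 1*(-7385) = (2301 + 110) + 7385 = 2411 + 7385 = 9796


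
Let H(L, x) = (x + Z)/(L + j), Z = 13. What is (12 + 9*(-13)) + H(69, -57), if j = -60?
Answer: -989/9 ≈ -109.89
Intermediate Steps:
H(L, x) = (13 + x)/(-60 + L) (H(L, x) = (x + 13)/(L - 60) = (13 + x)/(-60 + L))
(12 + 9*(-13)) + H(69, -57) = (12 + 9*(-13)) + (13 - 57)/(-60 + 69) = (12 - 117) - 44/9 = -105 + (1/9)*(-44) = -105 - 44/9 = -989/9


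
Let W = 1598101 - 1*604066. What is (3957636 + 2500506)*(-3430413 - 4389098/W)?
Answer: -1048665402177514406/47335 ≈ -2.2154e+13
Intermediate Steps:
W = 994035 (W = 1598101 - 604066 = 994035)
(3957636 + 2500506)*(-3430413 - 4389098/W) = (3957636 + 2500506)*(-3430413 - 4389098/994035) = 6458142*(-3430413 - 4389098*1/994035) = 6458142*(-3430413 - 627014/142005) = 6458142*(-487136425079/142005) = -1048665402177514406/47335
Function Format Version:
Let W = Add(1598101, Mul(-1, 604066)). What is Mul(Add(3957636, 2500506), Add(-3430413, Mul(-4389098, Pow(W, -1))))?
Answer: Rational(-1048665402177514406, 47335) ≈ -2.2154e+13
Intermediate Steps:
W = 994035 (W = Add(1598101, -604066) = 994035)
Mul(Add(3957636, 2500506), Add(-3430413, Mul(-4389098, Pow(W, -1)))) = Mul(Add(3957636, 2500506), Add(-3430413, Mul(-4389098, Pow(994035, -1)))) = Mul(6458142, Add(-3430413, Mul(-4389098, Rational(1, 994035)))) = Mul(6458142, Add(-3430413, Rational(-627014, 142005))) = Mul(6458142, Rational(-487136425079, 142005)) = Rational(-1048665402177514406, 47335)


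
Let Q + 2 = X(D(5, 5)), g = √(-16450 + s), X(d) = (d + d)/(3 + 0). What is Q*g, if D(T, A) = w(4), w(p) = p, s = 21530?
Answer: 4*√1270/3 ≈ 47.516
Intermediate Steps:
D(T, A) = 4
X(d) = 2*d/3 (X(d) = (2*d)/3 = (2*d)*(⅓) = 2*d/3)
g = 2*√1270 (g = √(-16450 + 21530) = √5080 = 2*√1270 ≈ 71.274)
Q = ⅔ (Q = -2 + (⅔)*4 = -2 + 8/3 = ⅔ ≈ 0.66667)
Q*g = 2*(2*√1270)/3 = 4*√1270/3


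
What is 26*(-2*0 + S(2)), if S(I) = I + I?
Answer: 104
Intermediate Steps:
S(I) = 2*I
26*(-2*0 + S(2)) = 26*(-2*0 + 2*2) = 26*(0 + 4) = 26*4 = 104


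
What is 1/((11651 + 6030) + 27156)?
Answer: 1/44837 ≈ 2.2303e-5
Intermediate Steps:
1/((11651 + 6030) + 27156) = 1/(17681 + 27156) = 1/44837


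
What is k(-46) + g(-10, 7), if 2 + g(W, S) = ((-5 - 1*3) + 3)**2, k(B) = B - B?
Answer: 23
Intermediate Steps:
k(B) = 0
g(W, S) = 23 (g(W, S) = -2 + ((-5 - 1*3) + 3)**2 = -2 + ((-5 - 3) + 3)**2 = -2 + (-8 + 3)**2 = -2 + (-5)**2 = -2 + 25 = 23)
k(-46) + g(-10, 7) = 0 + 23 = 23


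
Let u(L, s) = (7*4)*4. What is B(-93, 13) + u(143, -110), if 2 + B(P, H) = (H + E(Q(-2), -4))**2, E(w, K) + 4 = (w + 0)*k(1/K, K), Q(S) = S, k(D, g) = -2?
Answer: 279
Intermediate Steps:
E(w, K) = -4 - 2*w (E(w, K) = -4 + (w + 0)*(-2) = -4 + w*(-2) = -4 - 2*w)
u(L, s) = 112 (u(L, s) = 28*4 = 112)
B(P, H) = -2 + H**2 (B(P, H) = -2 + (H + (-4 - 2*(-2)))**2 = -2 + (H + (-4 + 4))**2 = -2 + (H + 0)**2 = -2 + H**2)
B(-93, 13) + u(143, -110) = (-2 + 13**2) + 112 = (-2 + 169) + 112 = 167 + 112 = 279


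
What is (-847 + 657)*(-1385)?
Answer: 263150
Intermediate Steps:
(-847 + 657)*(-1385) = -190*(-1385) = 263150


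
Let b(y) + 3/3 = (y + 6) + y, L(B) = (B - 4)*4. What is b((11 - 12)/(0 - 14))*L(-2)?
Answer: -864/7 ≈ -123.43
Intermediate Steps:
L(B) = -16 + 4*B (L(B) = (-4 + B)*4 = -16 + 4*B)
b(y) = 5 + 2*y (b(y) = -1 + ((y + 6) + y) = -1 + ((6 + y) + y) = -1 + (6 + 2*y) = 5 + 2*y)
b((11 - 12)/(0 - 14))*L(-2) = (5 + 2*((11 - 12)/(0 - 14)))*(-16 + 4*(-2)) = (5 + 2*(-1/(-14)))*(-16 - 8) = (5 + 2*(-1*(-1/14)))*(-24) = (5 + 2*(1/14))*(-24) = (5 + ⅐)*(-24) = (36/7)*(-24) = -864/7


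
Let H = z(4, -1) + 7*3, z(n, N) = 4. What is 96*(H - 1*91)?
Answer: -6336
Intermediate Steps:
H = 25 (H = 4 + 7*3 = 4 + 21 = 25)
96*(H - 1*91) = 96*(25 - 1*91) = 96*(25 - 91) = 96*(-66) = -6336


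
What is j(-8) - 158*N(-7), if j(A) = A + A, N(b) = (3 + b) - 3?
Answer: 1090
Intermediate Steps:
N(b) = b
j(A) = 2*A
j(-8) - 158*N(-7) = 2*(-8) - 158*(-7) = -16 + 1106 = 1090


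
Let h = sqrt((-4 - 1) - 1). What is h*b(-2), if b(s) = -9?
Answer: -9*I*sqrt(6) ≈ -22.045*I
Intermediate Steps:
h = I*sqrt(6) (h = sqrt(-5 - 1) = sqrt(-6) = I*sqrt(6) ≈ 2.4495*I)
h*b(-2) = (I*sqrt(6))*(-9) = -9*I*sqrt(6)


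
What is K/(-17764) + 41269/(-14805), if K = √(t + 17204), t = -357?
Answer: -41269/14805 - √16847/17764 ≈ -2.7948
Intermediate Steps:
K = √16847 (K = √(-357 + 17204) = √16847 ≈ 129.80)
K/(-17764) + 41269/(-14805) = √16847/(-17764) + 41269/(-14805) = √16847*(-1/17764) + 41269*(-1/14805) = -√16847/17764 - 41269/14805 = -41269/14805 - √16847/17764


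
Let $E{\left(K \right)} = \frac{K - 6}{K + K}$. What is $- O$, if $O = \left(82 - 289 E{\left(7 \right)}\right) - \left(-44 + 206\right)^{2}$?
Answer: $\frac{366557}{14} \approx 26183.0$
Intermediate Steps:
$E{\left(K \right)} = \frac{-6 + K}{2 K}$
$O = - \frac{366557}{14}$ ($O = \left(82 - 289 \frac{-6 + 7}{2 \cdot 7}\right) - \left(-44 + 206\right)^{2} = \left(82 - 289 \cdot \frac{1}{2} \cdot \frac{1}{7} \cdot 1\right) - 162^{2} = \left(82 - \frac{289}{14}\right) - 26244 = \frac{859}{14} - 26244 = - \frac{366557}{14} \approx -26183.0$)
$- O = \left(-1\right) \left(- \frac{366557}{14}\right) = \frac{366557}{14}$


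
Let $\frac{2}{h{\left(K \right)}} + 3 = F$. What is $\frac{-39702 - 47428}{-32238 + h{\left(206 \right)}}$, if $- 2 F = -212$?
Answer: $\frac{4487195}{1660256} \approx 2.7027$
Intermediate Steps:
$F = 106$ ($F = \left(- \frac{1}{2}\right) \left(-212\right) = 106$)
$h{\left(K \right)} = \frac{2}{103}$ ($h{\left(K \right)} = \frac{2}{-3 + 106} = \frac{2}{103}$)
$\frac{-39702 - 47428}{-32238 + h{\left(206 \right)}} = \frac{-39702 - 47428}{-32238 + \frac{2}{103}} = - \frac{87130}{- \frac{3320512}{103}} = \left(-87130\right) \left(- \frac{103}{3320512}\right) = \frac{4487195}{1660256}$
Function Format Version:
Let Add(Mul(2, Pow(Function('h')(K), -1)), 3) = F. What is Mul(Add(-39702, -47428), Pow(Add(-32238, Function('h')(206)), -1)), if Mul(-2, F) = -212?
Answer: Rational(4487195, 1660256) ≈ 2.7027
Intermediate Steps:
F = 106 (F = Mul(Rational(-1, 2), -212) = 106)
Function('h')(K) = Rational(2, 103) (Function('h')(K) = Mul(2, Pow(Add(-3, 106), -1)) = Mul(2, Pow(103, -1)) = Mul(2, Rational(1, 103)) = Rational(2, 103))
Mul(Add(-39702, -47428), Pow(Add(-32238, Function('h')(206)), -1)) = Mul(Add(-39702, -47428), Pow(Add(-32238, Rational(2, 103)), -1)) = Mul(-87130, Pow(Rational(-3320512, 103), -1)) = Mul(-87130, Rational(-103, 3320512)) = Rational(4487195, 1660256)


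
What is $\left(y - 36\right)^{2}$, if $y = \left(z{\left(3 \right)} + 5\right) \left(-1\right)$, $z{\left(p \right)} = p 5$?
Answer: $3136$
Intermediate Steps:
$z{\left(p \right)} = 5 p$
$y = -20$ ($y = \left(5 \cdot 3 + 5\right) \left(-1\right) = \left(15 + 5\right) \left(-1\right) = 20 \left(-1\right) = -20$)
$\left(y - 36\right)^{2} = \left(-20 - 36\right)^{2} = \left(-56\right)^{2} = 3136$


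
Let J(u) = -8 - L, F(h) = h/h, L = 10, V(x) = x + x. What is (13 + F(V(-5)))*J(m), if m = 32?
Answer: -252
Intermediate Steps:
V(x) = 2*x
F(h) = 1
J(u) = -18 (J(u) = -8 - 1*10 = -8 - 10 = -18)
(13 + F(V(-5)))*J(m) = (13 + 1)*(-18) = 14*(-18) = -252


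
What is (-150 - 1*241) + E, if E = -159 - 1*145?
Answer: -695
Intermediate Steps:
E = -304 (E = -159 - 145 = -304)
(-150 - 1*241) + E = (-150 - 1*241) - 304 = (-150 - 241) - 304 = -391 - 304 = -695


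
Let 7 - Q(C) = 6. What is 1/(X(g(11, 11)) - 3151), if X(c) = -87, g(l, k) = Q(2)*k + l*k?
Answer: -1/3238 ≈ -0.00030883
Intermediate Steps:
Q(C) = 1 (Q(C) = 7 - 1*6 = 7 - 6 = 1)
g(l, k) = k + k*l (g(l, k) = 1*k + l*k = k + k*l)
1/(X(g(11, 11)) - 3151) = 1/(-87 - 3151) = 1/(-3238) = -1/3238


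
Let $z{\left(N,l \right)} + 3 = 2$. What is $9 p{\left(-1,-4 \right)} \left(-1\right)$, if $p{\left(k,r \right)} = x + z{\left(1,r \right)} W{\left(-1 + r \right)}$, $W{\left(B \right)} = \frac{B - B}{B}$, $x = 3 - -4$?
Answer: $-63$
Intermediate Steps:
$x = 7$ ($x = 3 + 4 = 7$)
$z{\left(N,l \right)} = -1$ ($z{\left(N,l \right)} = -3 + 2 = -1$)
$W{\left(B \right)} = 0$ ($W{\left(B \right)} = \frac{0}{B} = 0$)
$p{\left(k,r \right)} = 7$ ($p{\left(k,r \right)} = 7 - 0 = 7 + 0 = 7$)
$9 p{\left(-1,-4 \right)} \left(-1\right) = 9 \cdot 7 \left(-1\right) = 63 \left(-1\right) = -63$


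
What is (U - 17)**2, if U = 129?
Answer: 12544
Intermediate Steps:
(U - 17)**2 = (129 - 17)**2 = 112**2 = 12544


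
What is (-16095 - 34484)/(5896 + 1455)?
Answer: -50579/7351 ≈ -6.8806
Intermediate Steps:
(-16095 - 34484)/(5896 + 1455) = -50579/7351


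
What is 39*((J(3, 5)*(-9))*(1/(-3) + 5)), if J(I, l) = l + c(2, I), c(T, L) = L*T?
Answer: -18018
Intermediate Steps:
J(I, l) = l + 2*I (J(I, l) = l + I*2 = l + 2*I)
39*((J(3, 5)*(-9))*(1/(-3) + 5)) = 39*(((5 + 2*3)*(-9))*(1/(-3) + 5)) = 39*(((5 + 6)*(-9))*(-⅓ + 5)) = 39*((11*(-9))*(14/3)) = 39*(-99*14/3) = 39*(-462) = -18018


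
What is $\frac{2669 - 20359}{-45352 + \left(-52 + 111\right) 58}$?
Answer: $\frac{1769}{4193} \approx 0.42189$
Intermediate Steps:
$\frac{2669 - 20359}{-45352 + \left(-52 + 111\right) 58} = - \frac{17690}{-45352 + 59 \cdot 58} = - \frac{17690}{-45352 + 3422} = - \frac{17690}{-41930} = \left(-17690\right) \left(- \frac{1}{41930}\right) = \frac{1769}{4193}$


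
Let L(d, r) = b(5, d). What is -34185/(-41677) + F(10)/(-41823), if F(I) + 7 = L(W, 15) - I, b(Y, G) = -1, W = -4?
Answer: 158941049/193673019 ≈ 0.82067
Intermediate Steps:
L(d, r) = -1
F(I) = -8 - I (F(I) = -7 + (-1 - I) = -8 - I)
-34185/(-41677) + F(10)/(-41823) = -34185/(-41677) + (-8 - 1*10)/(-41823) = -34185*(-1/41677) + (-8 - 10)*(-1/41823) = 34185/41677 - 18*(-1/41823) = 34185/41677 + 2/4647 = 158941049/193673019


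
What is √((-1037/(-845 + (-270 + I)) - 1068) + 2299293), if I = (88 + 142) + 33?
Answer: √417072900981/426 ≈ 1516.0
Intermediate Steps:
I = 263 (I = 230 + 33 = 263)
√((-1037/(-845 + (-270 + I)) - 1068) + 2299293) = √((-1037/(-845 + (-270 + 263)) - 1068) + 2299293) = √((-1037/(-845 - 7) - 1068) + 2299293) = √((-1037/(-852) - 1068) + 2299293) = √((-1037*(-1/852) - 1068) + 2299293) = √((1037/852 - 1068) + 2299293) = √(-908899/852 + 2299293) = √(1958088737/852) = √417072900981/426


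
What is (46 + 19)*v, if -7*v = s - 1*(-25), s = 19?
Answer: -2860/7 ≈ -408.57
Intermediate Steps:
v = -44/7 (v = -(19 - 1*(-25))/7 = -(19 + 25)/7 = -1/7*44 = -44/7 ≈ -6.2857)
(46 + 19)*v = (46 + 19)*(-44/7) = 65*(-44/7) = -2860/7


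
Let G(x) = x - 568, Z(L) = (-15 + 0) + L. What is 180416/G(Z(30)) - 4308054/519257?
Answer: -96064624774/287149121 ≈ -334.55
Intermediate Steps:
Z(L) = -15 + L
G(x) = -568 + x
180416/G(Z(30)) - 4308054/519257 = 180416/(-568 + (-15 + 30)) - 4308054/519257 = 180416/(-568 + 15) - 4308054*1/519257 = 180416/(-553) - 4308054/519257 = 180416*(-1/553) - 4308054/519257 = -180416/553 - 4308054/519257 = -96064624774/287149121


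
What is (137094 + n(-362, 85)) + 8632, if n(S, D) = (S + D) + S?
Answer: 145087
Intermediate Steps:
n(S, D) = D + 2*S (n(S, D) = (D + S) + S = D + 2*S)
(137094 + n(-362, 85)) + 8632 = (137094 + (85 + 2*(-362))) + 8632 = (137094 + (85 - 724)) + 8632 = (137094 - 639) + 8632 = 136455 + 8632 = 145087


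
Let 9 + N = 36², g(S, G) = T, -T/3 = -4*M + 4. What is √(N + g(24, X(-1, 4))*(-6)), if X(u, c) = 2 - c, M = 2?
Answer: 9*√15 ≈ 34.857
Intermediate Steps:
T = 12 (T = -3*(-4*2 + 4) = -3*(-8 + 4) = -3*(-4) = 12)
g(S, G) = 12
N = 1287 (N = -9 + 36² = -9 + 1296 = 1287)
√(N + g(24, X(-1, 4))*(-6)) = √(1287 + 12*(-6)) = √(1287 - 72) = √1215 = 9*√15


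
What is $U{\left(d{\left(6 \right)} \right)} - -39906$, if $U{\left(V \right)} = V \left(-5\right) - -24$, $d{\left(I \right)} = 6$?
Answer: $39900$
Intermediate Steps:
$U{\left(V \right)} = 24 - 5 V$ ($U{\left(V \right)} = - 5 V + 24 = 24 - 5 V$)
$U{\left(d{\left(6 \right)} \right)} - -39906 = \left(24 - 30\right) - -39906 = \left(24 - 30\right) + 39906 = -6 + 39906 = 39900$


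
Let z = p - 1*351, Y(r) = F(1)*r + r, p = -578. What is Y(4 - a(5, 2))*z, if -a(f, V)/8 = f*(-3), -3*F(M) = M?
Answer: 215528/3 ≈ 71843.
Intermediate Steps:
F(M) = -M/3
a(f, V) = 24*f (a(f, V) = -8*f*(-3) = -(-24)*f = 24*f)
Y(r) = 2*r/3 (Y(r) = (-⅓*1)*r + r = -r/3 + r = 2*r/3)
z = -929 (z = -578 - 1*351 = -578 - 351 = -929)
Y(4 - a(5, 2))*z = (2*(4 - 24*5)/3)*(-929) = (2*(4 - 1*120)/3)*(-929) = (2*(4 - 120)/3)*(-929) = ((⅔)*(-116))*(-929) = -232/3*(-929) = 215528/3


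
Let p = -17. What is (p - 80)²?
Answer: 9409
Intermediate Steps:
(p - 80)² = (-17 - 80)² = (-97)² = 9409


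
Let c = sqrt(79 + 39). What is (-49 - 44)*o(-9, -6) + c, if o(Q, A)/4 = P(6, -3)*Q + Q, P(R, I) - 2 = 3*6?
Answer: 70308 + sqrt(118) ≈ 70319.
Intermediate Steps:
c = sqrt(118) ≈ 10.863
P(R, I) = 20 (P(R, I) = 2 + 3*6 = 2 + 18 = 20)
o(Q, A) = 84*Q (o(Q, A) = 4*(20*Q + Q) = 4*(21*Q) = 84*Q)
(-49 - 44)*o(-9, -6) + c = (-49 - 44)*(84*(-9)) + sqrt(118) = -93*(-756) + sqrt(118) = 70308 + sqrt(118)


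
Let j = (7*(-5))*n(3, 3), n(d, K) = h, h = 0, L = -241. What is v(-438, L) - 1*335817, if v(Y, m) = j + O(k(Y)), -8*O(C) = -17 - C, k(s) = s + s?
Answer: -2687395/8 ≈ -3.3592e+5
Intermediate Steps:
k(s) = 2*s
O(C) = 17/8 + C/8 (O(C) = -(-17 - C)/8 = 17/8 + C/8)
n(d, K) = 0
j = 0 (j = (7*(-5))*0 = -35*0 = 0)
v(Y, m) = 17/8 + Y/4 (v(Y, m) = 0 + (17/8 + (2*Y)/8) = 0 + (17/8 + Y/4) = 17/8 + Y/4)
v(-438, L) - 1*335817 = (17/8 + (¼)*(-438)) - 1*335817 = (17/8 - 219/2) - 335817 = -859/8 - 335817 = -2687395/8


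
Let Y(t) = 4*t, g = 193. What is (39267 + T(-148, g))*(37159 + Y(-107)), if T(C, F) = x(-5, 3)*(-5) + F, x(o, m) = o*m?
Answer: 1452160085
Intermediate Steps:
x(o, m) = m*o
T(C, F) = 75 + F (T(C, F) = (3*(-5))*(-5) + F = -15*(-5) + F = 75 + F)
(39267 + T(-148, g))*(37159 + Y(-107)) = (39267 + (75 + 193))*(37159 + 4*(-107)) = (39267 + 268)*(37159 - 428) = 39535*36731 = 1452160085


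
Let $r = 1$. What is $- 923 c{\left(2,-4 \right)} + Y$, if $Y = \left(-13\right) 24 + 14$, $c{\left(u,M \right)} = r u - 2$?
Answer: $-298$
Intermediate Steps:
$c{\left(u,M \right)} = -2 + u$ ($c{\left(u,M \right)} = 1 u - 2 = u - 2 = -2 + u$)
$Y = -298$ ($Y = -312 + 14 = -298$)
$- 923 c{\left(2,-4 \right)} + Y = - 923 \left(-2 + 2\right) - 298 = \left(-923\right) 0 - 298 = 0 - 298 = -298$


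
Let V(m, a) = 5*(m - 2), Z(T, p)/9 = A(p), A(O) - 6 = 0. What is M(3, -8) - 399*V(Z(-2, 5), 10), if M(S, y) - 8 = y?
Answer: -103740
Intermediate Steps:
M(S, y) = 8 + y
A(O) = 6 (A(O) = 6 + 0 = 6)
Z(T, p) = 54 (Z(T, p) = 9*6 = 54)
V(m, a) = -10 + 5*m (V(m, a) = 5*(-2 + m) = -10 + 5*m)
M(3, -8) - 399*V(Z(-2, 5), 10) = (8 - 8) - 399*(-10 + 5*54) = 0 - 399*(-10 + 270) = 0 - 399*260 = 0 - 103740 = -103740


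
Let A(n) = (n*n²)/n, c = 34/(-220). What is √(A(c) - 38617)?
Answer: 3*I*√51918379/110 ≈ 196.51*I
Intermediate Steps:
c = -17/110 (c = 34*(-1/220) = -17/110 ≈ -0.15455)
A(n) = n² (A(n) = n³/n = n²)
√(A(c) - 38617) = √((-17/110)² - 38617) = √(289/12100 - 38617) = √(-467265411/12100) = 3*I*√51918379/110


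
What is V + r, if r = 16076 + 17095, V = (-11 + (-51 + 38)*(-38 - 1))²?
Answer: 279187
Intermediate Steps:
V = 246016 (V = (-11 - 13*(-39))² = (-11 + 507)² = 496² = 246016)
r = 33171
V + r = 246016 + 33171 = 279187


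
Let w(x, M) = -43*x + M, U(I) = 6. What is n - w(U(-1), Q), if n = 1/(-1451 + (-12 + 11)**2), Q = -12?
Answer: 391499/1450 ≈ 270.00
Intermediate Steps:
n = -1/1450 (n = 1/(-1451 + (-1)**2) = 1/(-1451 + 1) = 1/(-1450) = -1/1450 ≈ -0.00068966)
w(x, M) = M - 43*x
n - w(U(-1), Q) = -1/1450 - (-12 - 43*6) = -1/1450 - (-12 - 258) = -1/1450 - 1*(-270) = -1/1450 + 270 = 391499/1450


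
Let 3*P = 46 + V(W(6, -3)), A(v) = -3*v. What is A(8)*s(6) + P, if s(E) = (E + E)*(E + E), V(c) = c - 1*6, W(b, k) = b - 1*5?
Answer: -10327/3 ≈ -3442.3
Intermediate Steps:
W(b, k) = -5 + b (W(b, k) = b - 5 = -5 + b)
V(c) = -6 + c (V(c) = c - 6 = -6 + c)
s(E) = 4*E**2 (s(E) = (2*E)*(2*E) = 4*E**2)
P = 41/3 (P = (46 + (-6 + (-5 + 6)))/3 = (46 + (-6 + 1))/3 = (46 - 5)/3 = (1/3)*41 = 41/3 ≈ 13.667)
A(8)*s(6) + P = (-3*8)*(4*6**2) + 41/3 = -96*36 + 41/3 = -24*144 + 41/3 = -3456 + 41/3 = -10327/3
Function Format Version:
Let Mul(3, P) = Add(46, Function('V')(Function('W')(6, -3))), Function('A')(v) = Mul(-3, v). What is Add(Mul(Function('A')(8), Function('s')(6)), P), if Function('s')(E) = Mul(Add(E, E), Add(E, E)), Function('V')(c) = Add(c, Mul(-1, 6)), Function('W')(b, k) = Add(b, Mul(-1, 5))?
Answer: Rational(-10327, 3) ≈ -3442.3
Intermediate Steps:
Function('W')(b, k) = Add(-5, b) (Function('W')(b, k) = Add(b, -5) = Add(-5, b))
Function('V')(c) = Add(-6, c) (Function('V')(c) = Add(c, -6) = Add(-6, c))
Function('s')(E) = Mul(4, Pow(E, 2)) (Function('s')(E) = Mul(Mul(2, E), Mul(2, E)) = Mul(4, Pow(E, 2)))
P = Rational(41, 3) (P = Mul(Rational(1, 3), Add(46, Add(-6, Add(-5, 6)))) = Mul(Rational(1, 3), Add(46, Add(-6, 1))) = Mul(Rational(1, 3), Add(46, -5)) = Mul(Rational(1, 3), 41) = Rational(41, 3) ≈ 13.667)
Add(Mul(Function('A')(8), Function('s')(6)), P) = Add(Mul(Mul(-3, 8), Mul(4, Pow(6, 2))), Rational(41, 3)) = Add(Mul(-24, Mul(4, 36)), Rational(41, 3)) = Add(Mul(-24, 144), Rational(41, 3)) = Add(-3456, Rational(41, 3)) = Rational(-10327, 3)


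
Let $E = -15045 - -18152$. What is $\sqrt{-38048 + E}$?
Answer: $i \sqrt{34941} \approx 186.93 i$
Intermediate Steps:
$E = 3107$ ($E = -15045 + 18152 = 3107$)
$\sqrt{-38048 + E} = \sqrt{-38048 + 3107} = \sqrt{-34941} = i \sqrt{34941}$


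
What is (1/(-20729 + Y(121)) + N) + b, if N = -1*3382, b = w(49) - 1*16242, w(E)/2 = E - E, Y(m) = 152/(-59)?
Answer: -24003350771/1223163 ≈ -19624.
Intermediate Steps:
Y(m) = -152/59 (Y(m) = 152*(-1/59) = -152/59)
w(E) = 0 (w(E) = 2*(E - E) = 2*0 = 0)
b = -16242 (b = 0 - 1*16242 = 0 - 16242 = -16242)
N = -3382
(1/(-20729 + Y(121)) + N) + b = (1/(-20729 - 152/59) - 3382) - 16242 = (1/(-1223163/59) - 3382) - 16242 = (-59/1223163 - 3382) - 16242 = -4136737325/1223163 - 16242 = -24003350771/1223163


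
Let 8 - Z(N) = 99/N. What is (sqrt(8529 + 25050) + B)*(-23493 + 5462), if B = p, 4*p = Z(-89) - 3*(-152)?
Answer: -746393245/356 - 54093*sqrt(3731) ≈ -5.4007e+6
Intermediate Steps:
Z(N) = 8 - 99/N
p = 41395/356 (p = ((8 - 99/(-89)) - 3*(-152))/4 = ((8 - 99*(-1/89)) - 1*(-456))/4 = ((8 + 99/89) + 456)/4 = (811/89 + 456)/4 = (1/4)*(41395/89) = 41395/356 ≈ 116.28)
B = 41395/356 ≈ 116.28
(sqrt(8529 + 25050) + B)*(-23493 + 5462) = (sqrt(8529 + 25050) + 41395/356)*(-23493 + 5462) = (sqrt(33579) + 41395/356)*(-18031) = (3*sqrt(3731) + 41395/356)*(-18031) = (41395/356 + 3*sqrt(3731))*(-18031) = -746393245/356 - 54093*sqrt(3731)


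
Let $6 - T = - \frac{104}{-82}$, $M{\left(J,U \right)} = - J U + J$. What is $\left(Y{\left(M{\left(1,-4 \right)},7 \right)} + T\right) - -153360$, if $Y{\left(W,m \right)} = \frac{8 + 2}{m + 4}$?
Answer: $\frac{69167904}{451} \approx 1.5337 \cdot 10^{5}$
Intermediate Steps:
$M{\left(J,U \right)} = J - J U$ ($M{\left(J,U \right)} = - J U + J = J - J U$)
$Y{\left(W,m \right)} = \frac{10}{4 + m}$
$T = \frac{194}{41}$ ($T = 6 - - \frac{104}{-82} = 6 - \left(-104\right) \left(- \frac{1}{82}\right) = 6 - \frac{52}{41} = \frac{194}{41} \approx 4.7317$)
$\left(Y{\left(M{\left(1,-4 \right)},7 \right)} + T\right) - -153360 = \left(\frac{10}{4 + 7} + \frac{194}{41}\right) - -153360 = \left(\frac{10}{11} + \frac{194}{41}\right) + 153360 = \frac{2544}{451} + 153360 = \frac{69167904}{451}$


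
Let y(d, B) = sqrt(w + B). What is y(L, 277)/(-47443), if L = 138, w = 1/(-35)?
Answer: -sqrt(339290)/1660505 ≈ -0.00035079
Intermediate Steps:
w = -1/35 ≈ -0.028571
y(d, B) = sqrt(-1/35 + B)
y(L, 277)/(-47443) = (sqrt(-35 + 1225*277)/35)/(-47443) = (sqrt(-35 + 339325)/35)*(-1/47443) = (sqrt(339290)/35)*(-1/47443) = -sqrt(339290)/1660505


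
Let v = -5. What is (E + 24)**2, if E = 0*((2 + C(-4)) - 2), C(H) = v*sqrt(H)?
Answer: 576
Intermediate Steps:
C(H) = -5*sqrt(H)
E = 0 (E = 0*((2 - 10*I) - 2) = 0*(-10*I) = 0)
(E + 24)**2 = (0 + 24)**2 = 24**2 = 576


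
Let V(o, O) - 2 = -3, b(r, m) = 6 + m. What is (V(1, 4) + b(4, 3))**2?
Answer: 64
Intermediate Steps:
V(o, O) = -1 (V(o, O) = 2 - 3 = -1)
(V(1, 4) + b(4, 3))**2 = (-1 + (6 + 3))**2 = (-1 + 9)**2 = 8**2 = 64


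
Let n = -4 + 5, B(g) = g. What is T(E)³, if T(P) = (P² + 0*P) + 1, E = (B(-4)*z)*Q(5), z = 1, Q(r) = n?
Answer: 4913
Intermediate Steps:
n = 1
Q(r) = 1
E = -4 (E = -4*1*1 = -4*1 = -4)
T(P) = 1 + P² (T(P) = (P² + 0) + 1 = P² + 1 = 1 + P²)
T(E)³ = (1 + (-4)²)³ = (1 + 16)³ = 17³ = 4913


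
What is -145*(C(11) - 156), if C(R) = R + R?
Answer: 19430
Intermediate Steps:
C(R) = 2*R
-145*(C(11) - 156) = -145*(2*11 - 156) = -145*(22 - 156) = -145*(-134) = 19430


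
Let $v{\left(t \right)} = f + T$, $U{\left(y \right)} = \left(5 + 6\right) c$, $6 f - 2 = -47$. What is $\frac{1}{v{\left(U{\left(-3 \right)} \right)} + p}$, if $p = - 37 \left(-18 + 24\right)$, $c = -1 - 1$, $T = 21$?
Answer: $- \frac{2}{417} \approx -0.0047962$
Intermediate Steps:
$f = - \frac{15}{2}$ ($f = \frac{1}{3} + \frac{1}{6} \left(-47\right) = \frac{1}{3} - \frac{47}{6} = - \frac{15}{2} \approx -7.5$)
$c = -2$
$U{\left(y \right)} = -22$ ($U{\left(y \right)} = \left(5 + 6\right) \left(-2\right) = 11 \left(-2\right) = -22$)
$p = -222$ ($p = \left(-37\right) 6 = -222$)
$v{\left(t \right)} = \frac{27}{2}$ ($v{\left(t \right)} = - \frac{15}{2} + 21 = \frac{27}{2}$)
$\frac{1}{v{\left(U{\left(-3 \right)} \right)} + p} = \frac{1}{\frac{27}{2} - 222} = \frac{1}{- \frac{417}{2}} = - \frac{2}{417}$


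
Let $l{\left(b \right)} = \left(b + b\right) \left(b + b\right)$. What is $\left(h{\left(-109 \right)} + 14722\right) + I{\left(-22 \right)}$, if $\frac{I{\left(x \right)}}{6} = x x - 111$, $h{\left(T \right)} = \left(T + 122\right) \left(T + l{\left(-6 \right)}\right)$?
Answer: $17415$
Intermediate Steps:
$l{\left(b \right)} = 4 b^{2}$ ($l{\left(b \right)} = 2 b 2 b = 4 b^{2}$)
$h{\left(T \right)} = \left(122 + T\right) \left(144 + T\right)$ ($h{\left(T \right)} = \left(T + 122\right) \left(T + 4 \left(-6\right)^{2}\right) = \left(122 + T\right) \left(T + 4 \cdot 36\right) = \left(122 + T\right) \left(T + 144\right) = \left(122 + T\right) \left(144 + T\right)$)
$I{\left(x \right)} = -666 + 6 x^{2}$ ($I{\left(x \right)} = 6 \left(x x - 111\right) = 6 \left(x^{2} - 111\right) = 6 \left(-111 + x^{2}\right) = -666 + 6 x^{2}$)
$\left(h{\left(-109 \right)} + 14722\right) + I{\left(-22 \right)} = \left(\left(17568 + \left(-109\right)^{2} + 266 \left(-109\right)\right) + 14722\right) - \left(666 - 6 \left(-22\right)^{2}\right) = \left(\left(17568 + 11881 - 28994\right) + 14722\right) + \left(-666 + 6 \cdot 484\right) = \left(455 + 14722\right) + \left(-666 + 2904\right) = 15177 + 2238 = 17415$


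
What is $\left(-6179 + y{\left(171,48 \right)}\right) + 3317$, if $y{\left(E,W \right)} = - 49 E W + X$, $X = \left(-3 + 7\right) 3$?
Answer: $-405042$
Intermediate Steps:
$X = 12$ ($X = 4 \cdot 3 = 12$)
$y{\left(E,W \right)} = 12 - 49 E W$ ($y{\left(E,W \right)} = - 49 E W + 12 = 12 - 49 E W$)
$\left(-6179 + y{\left(171,48 \right)}\right) + 3317 = \left(-6179 + \left(12 - 8379 \cdot 48\right)\right) + 3317 = \left(-6179 + \left(12 - 402192\right)\right) + 3317 = \left(-6179 - 402180\right) + 3317 = -408359 + 3317 = -405042$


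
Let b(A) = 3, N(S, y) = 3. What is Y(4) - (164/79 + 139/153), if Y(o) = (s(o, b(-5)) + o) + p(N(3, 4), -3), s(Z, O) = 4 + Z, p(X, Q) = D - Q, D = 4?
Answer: 193580/12087 ≈ 16.016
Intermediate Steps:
p(X, Q) = 4 - Q
Y(o) = 11 + 2*o (Y(o) = ((4 + o) + o) + (4 - 1*(-3)) = (4 + 2*o) + (4 + 3) = (4 + 2*o) + 7 = 11 + 2*o)
Y(4) - (164/79 + 139/153) = (11 + 2*4) - (164/79 + 139/153) = (11 + 8) - (164*(1/79) + 139*(1/153)) = 19 - (164/79 + 139/153) = 19 - 1*36073/12087 = 19 - 36073/12087 = 193580/12087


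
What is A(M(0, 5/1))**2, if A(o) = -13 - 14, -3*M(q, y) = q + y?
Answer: 729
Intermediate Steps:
M(q, y) = -q/3 - y/3 (M(q, y) = -(q + y)/3 = -q/3 - y/3)
A(o) = -27
A(M(0, 5/1))**2 = (-27)**2 = 729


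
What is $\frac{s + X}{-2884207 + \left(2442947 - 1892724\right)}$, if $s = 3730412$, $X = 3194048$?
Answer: $- \frac{1731115}{583496} \approx -2.9668$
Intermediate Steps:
$\frac{s + X}{-2884207 + \left(2442947 - 1892724\right)} = \frac{3730412 + 3194048}{-2884207 + \left(2442947 - 1892724\right)} = \frac{6924460}{-2884207 + 550223} = \frac{6924460}{-2333984} = 6924460 \left(- \frac{1}{2333984}\right) = - \frac{1731115}{583496}$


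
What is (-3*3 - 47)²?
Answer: 3136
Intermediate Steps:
(-3*3 - 47)² = (-9 - 47)² = (-56)² = 3136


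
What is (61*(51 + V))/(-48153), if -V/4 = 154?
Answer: 34465/48153 ≈ 0.71574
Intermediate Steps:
V = -616 (V = -4*154 = -616)
(61*(51 + V))/(-48153) = (61*(51 - 616))/(-48153) = (61*(-565))*(-1/48153) = -34465*(-1/48153) = 34465/48153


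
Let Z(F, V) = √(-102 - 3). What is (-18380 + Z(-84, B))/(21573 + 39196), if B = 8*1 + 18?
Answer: -18380/60769 + I*√105/60769 ≈ -0.30246 + 0.00016862*I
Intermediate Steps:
B = 26 (B = 8 + 18 = 26)
Z(F, V) = I*√105 (Z(F, V) = √(-105) = I*√105)
(-18380 + Z(-84, B))/(21573 + 39196) = (-18380 + I*√105)/(21573 + 39196) = (-18380 + I*√105)/60769 = (-18380 + I*√105)*(1/60769) = -18380/60769 + I*√105/60769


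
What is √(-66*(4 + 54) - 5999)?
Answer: I*√9827 ≈ 99.131*I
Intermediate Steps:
√(-66*(4 + 54) - 5999) = √(-66*58 - 5999) = √(-3828 - 5999) = √(-9827) = I*√9827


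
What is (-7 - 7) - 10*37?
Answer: -384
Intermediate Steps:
(-7 - 7) - 10*37 = -14 - 370 = -384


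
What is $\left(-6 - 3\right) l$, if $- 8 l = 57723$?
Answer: $\frac{519507}{8} \approx 64938.0$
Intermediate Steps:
$l = - \frac{57723}{8}$ ($l = \left(- \frac{1}{8}\right) 57723 = - \frac{57723}{8} \approx -7215.4$)
$\left(-6 - 3\right) l = \left(-6 - 3\right) \left(- \frac{57723}{8}\right) = \left(-9\right) \left(- \frac{57723}{8}\right) = \frac{519507}{8}$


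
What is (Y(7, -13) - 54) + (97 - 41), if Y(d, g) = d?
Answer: 9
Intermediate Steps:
(Y(7, -13) - 54) + (97 - 41) = (7 - 54) + (97 - 41) = -47 + 56 = 9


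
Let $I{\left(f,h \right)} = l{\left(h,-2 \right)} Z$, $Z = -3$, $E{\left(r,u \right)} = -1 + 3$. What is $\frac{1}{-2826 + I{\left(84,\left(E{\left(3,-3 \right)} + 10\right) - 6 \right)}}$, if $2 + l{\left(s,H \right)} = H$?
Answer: $- \frac{1}{2814} \approx -0.00035537$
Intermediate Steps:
$E{\left(r,u \right)} = 2$
$l{\left(s,H \right)} = -2 + H$
$I{\left(f,h \right)} = 12$ ($I{\left(f,h \right)} = \left(-2 - 2\right) \left(-3\right) = \left(-4\right) \left(-3\right) = 12$)
$\frac{1}{-2826 + I{\left(84,\left(E{\left(3,-3 \right)} + 10\right) - 6 \right)}} = \frac{1}{-2826 + 12} = \frac{1}{-2814} = - \frac{1}{2814}$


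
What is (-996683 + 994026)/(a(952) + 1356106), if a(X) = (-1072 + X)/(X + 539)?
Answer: -1320529/673984642 ≈ -0.0019593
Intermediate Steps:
a(X) = (-1072 + X)/(539 + X)
(-996683 + 994026)/(a(952) + 1356106) = (-996683 + 994026)/((-1072 + 952)/(539 + 952) + 1356106) = -2657/(-120/1491 + 1356106) = -2657/((1/1491)*(-120) + 1356106) = -2657/(-40/497 + 1356106) = -2657/673984642/497 = -2657*497/673984642 = -1320529/673984642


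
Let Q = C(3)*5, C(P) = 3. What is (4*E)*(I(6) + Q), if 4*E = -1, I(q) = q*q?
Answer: -51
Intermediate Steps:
I(q) = q**2
E = -1/4 (E = (1/4)*(-1) = -1/4 ≈ -0.25000)
Q = 15 (Q = 3*5 = 15)
(4*E)*(I(6) + Q) = (4*(-1/4))*(6**2 + 15) = -(36 + 15) = -1*51 = -51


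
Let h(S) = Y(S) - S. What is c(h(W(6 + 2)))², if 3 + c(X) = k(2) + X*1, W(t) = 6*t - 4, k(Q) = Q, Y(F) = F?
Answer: 1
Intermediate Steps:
W(t) = -4 + 6*t
h(S) = 0 (h(S) = S - S = 0)
c(X) = -1 + X (c(X) = -3 + (2 + X*1) = -3 + (2 + X) = -1 + X)
c(h(W(6 + 2)))² = (-1 + 0)² = (-1)² = 1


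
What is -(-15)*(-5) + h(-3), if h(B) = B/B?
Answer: -74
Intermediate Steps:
h(B) = 1
-(-15)*(-5) + h(-3) = -(-15)*(-5) + 1 = -15*5 + 1 = -75 + 1 = -74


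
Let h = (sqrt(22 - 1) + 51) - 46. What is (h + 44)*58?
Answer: 2842 + 58*sqrt(21) ≈ 3107.8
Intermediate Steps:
h = 5 + sqrt(21) (h = (sqrt(21) + 51) - 46 = (51 + sqrt(21)) - 46 = 5 + sqrt(21) ≈ 9.5826)
(h + 44)*58 = ((5 + sqrt(21)) + 44)*58 = (49 + sqrt(21))*58 = 2842 + 58*sqrt(21)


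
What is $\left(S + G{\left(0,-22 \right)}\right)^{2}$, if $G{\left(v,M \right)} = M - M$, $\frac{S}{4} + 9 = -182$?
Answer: $583696$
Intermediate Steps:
$S = -764$ ($S = -36 + 4 \left(-182\right) = -36 - 728 = -764$)
$G{\left(v,M \right)} = 0$
$\left(S + G{\left(0,-22 \right)}\right)^{2} = \left(-764 + 0\right)^{2} = \left(-764\right)^{2} = 583696$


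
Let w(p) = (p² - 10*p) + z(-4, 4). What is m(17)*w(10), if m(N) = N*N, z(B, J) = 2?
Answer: 578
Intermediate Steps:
m(N) = N²
w(p) = 2 + p² - 10*p (w(p) = (p² - 10*p) + 2 = 2 + p² - 10*p)
m(17)*w(10) = 17²*(2 + 10² - 10*10) = 289*(2 + 100 - 100) = 289*2 = 578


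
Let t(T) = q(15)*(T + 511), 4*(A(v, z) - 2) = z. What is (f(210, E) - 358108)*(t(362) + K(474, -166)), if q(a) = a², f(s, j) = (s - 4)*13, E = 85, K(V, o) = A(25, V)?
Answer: -69858167065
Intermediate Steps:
A(v, z) = 2 + z/4
K(V, o) = 2 + V/4
f(s, j) = -52 + 13*s (f(s, j) = (-4 + s)*13 = -52 + 13*s)
t(T) = 114975 + 225*T (t(T) = 15²*(T + 511) = 225*(511 + T) = 114975 + 225*T)
(f(210, E) - 358108)*(t(362) + K(474, -166)) = ((-52 + 13*210) - 358108)*((114975 + 225*362) + (2 + (¼)*474)) = ((-52 + 2730) - 358108)*((114975 + 81450) + (2 + 237/2)) = (2678 - 358108)*(196425 + 241/2) = -355430*393091/2 = -69858167065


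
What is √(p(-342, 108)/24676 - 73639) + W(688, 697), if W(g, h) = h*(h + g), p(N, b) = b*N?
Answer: 965345 + 5*I*√112100162401/6169 ≈ 9.6535e+5 + 271.37*I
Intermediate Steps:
p(N, b) = N*b
W(g, h) = h*(g + h)
√(p(-342, 108)/24676 - 73639) + W(688, 697) = √(-342*108/24676 - 73639) + 697*(688 + 697) = √(-36936*1/24676 - 73639) + 697*1385 = √(-9234/6169 - 73639) + 965345 = √(-454288225/6169) + 965345 = 5*I*√112100162401/6169 + 965345 = 965345 + 5*I*√112100162401/6169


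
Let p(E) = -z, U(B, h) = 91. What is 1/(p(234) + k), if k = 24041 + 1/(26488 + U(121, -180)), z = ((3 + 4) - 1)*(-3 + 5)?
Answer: 26579/638666792 ≈ 4.1616e-5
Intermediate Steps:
z = 12 (z = (7 - 1)*2 = 6*2 = 12)
p(E) = -12 (p(E) = -1*12 = -12)
k = 638985740/26579 (k = 24041 + 1/(26488 + 91) = 24041 + 1/26579 = 638985740/26579 ≈ 24041.)
1/(p(234) + k) = 1/(-12 + 638985740/26579) = 1/(638666792/26579) = 26579/638666792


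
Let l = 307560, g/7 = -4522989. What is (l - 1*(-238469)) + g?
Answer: -31114894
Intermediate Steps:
g = -31660923 (g = 7*(-4522989) = -31660923)
(l - 1*(-238469)) + g = (307560 - 1*(-238469)) - 31660923 = (307560 + 238469) - 31660923 = 546029 - 31660923 = -31114894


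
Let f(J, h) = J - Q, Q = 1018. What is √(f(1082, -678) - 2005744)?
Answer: 4*I*√125355 ≈ 1416.2*I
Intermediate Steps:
f(J, h) = -1018 + J (f(J, h) = J - 1*1018 = J - 1018 = -1018 + J)
√(f(1082, -678) - 2005744) = √((-1018 + 1082) - 2005744) = √(64 - 2005744) = √(-2005680) = 4*I*√125355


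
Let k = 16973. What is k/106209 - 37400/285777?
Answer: 97586269/3372454377 ≈ 0.028936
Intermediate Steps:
k/106209 - 37400/285777 = 16973/106209 - 37400/285777 = 97586269/3372454377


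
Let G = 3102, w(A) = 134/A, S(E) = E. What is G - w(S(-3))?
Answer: 9440/3 ≈ 3146.7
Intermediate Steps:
G - w(S(-3)) = 3102 - 134/(-3) = 3102 - 134*(-1)/3 = 3102 - 1*(-134/3) = 3102 + 134/3 = 9440/3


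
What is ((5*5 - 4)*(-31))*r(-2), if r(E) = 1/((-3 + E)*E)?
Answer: -651/10 ≈ -65.100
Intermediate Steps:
r(E) = 1/(E*(-3 + E))
((5*5 - 4)*(-31))*r(-2) = ((5*5 - 4)*(-31))*(1/((-2)*(-3 - 2))) = ((25 - 4)*(-31))*(-½/(-5)) = (21*(-31))*(-½*(-⅕)) = -651*⅒ = -651/10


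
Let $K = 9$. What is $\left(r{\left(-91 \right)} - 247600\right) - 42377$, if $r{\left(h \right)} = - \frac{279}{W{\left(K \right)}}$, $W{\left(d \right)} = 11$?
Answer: $- \frac{3190026}{11} \approx -2.9 \cdot 10^{5}$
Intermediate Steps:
$r{\left(h \right)} = - \frac{279}{11}$
$\left(r{\left(-91 \right)} - 247600\right) - 42377 = \left(- \frac{279}{11} - 247600\right) - 42377 = - \frac{2723879}{11} - 42377 = - \frac{3190026}{11}$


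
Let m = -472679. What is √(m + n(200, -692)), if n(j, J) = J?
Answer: I*√473371 ≈ 688.02*I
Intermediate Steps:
√(m + n(200, -692)) = √(-472679 - 692) = √(-473371) = I*√473371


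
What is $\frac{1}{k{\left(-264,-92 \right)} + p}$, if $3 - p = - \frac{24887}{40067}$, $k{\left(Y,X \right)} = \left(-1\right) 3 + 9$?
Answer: $\frac{40067}{385490} \approx 0.10394$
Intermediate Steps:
$k{\left(Y,X \right)} = 6$ ($k{\left(Y,X \right)} = -3 + 9 = 6$)
$p = \frac{145088}{40067}$ ($p = 3 - - \frac{24887}{40067} = 3 + \frac{24887}{40067} = \frac{145088}{40067} \approx 3.6211$)
$\frac{1}{k{\left(-264,-92 \right)} + p} = \frac{1}{6 + \frac{145088}{40067}} = \frac{1}{\frac{385490}{40067}} = \frac{40067}{385490}$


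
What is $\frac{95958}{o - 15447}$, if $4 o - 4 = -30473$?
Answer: $- \frac{383832}{92257} \approx -4.1605$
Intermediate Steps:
$o = - \frac{30469}{4}$ ($o = 1 + \frac{1}{4} \left(-30473\right) = 1 - \frac{30473}{4} = - \frac{30469}{4} \approx -7617.3$)
$\frac{95958}{o - 15447} = \frac{95958}{- \frac{30469}{4} - 15447} = \frac{95958}{- \frac{92257}{4}} = 95958 \left(- \frac{4}{92257}\right) = - \frac{383832}{92257}$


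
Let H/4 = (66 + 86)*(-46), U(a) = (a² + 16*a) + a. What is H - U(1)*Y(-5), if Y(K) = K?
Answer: -27878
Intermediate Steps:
U(a) = a² + 17*a
H = -27968 (H = 4*((66 + 86)*(-46)) = 4*(152*(-46)) = 4*(-6992) = -27968)
H - U(1)*Y(-5) = -27968 - 1*(17 + 1)*(-5) = -27968 - 1*18*(-5) = -27968 - 18*(-5) = -27968 - 1*(-90) = -27968 + 90 = -27878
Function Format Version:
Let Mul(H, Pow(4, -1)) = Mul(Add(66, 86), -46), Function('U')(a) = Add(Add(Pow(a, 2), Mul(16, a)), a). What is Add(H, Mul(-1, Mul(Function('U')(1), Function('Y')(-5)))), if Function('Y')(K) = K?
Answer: -27878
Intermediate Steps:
Function('U')(a) = Add(Pow(a, 2), Mul(17, a))
H = -27968 (H = Mul(4, Mul(Add(66, 86), -46)) = Mul(4, Mul(152, -46)) = Mul(4, -6992) = -27968)
Add(H, Mul(-1, Mul(Function('U')(1), Function('Y')(-5)))) = Add(-27968, Mul(-1, Mul(Mul(1, Add(17, 1)), -5))) = Add(-27968, Mul(-1, Mul(Mul(1, 18), -5))) = Add(-27968, Mul(-1, Mul(18, -5))) = Add(-27968, Mul(-1, -90)) = Add(-27968, 90) = -27878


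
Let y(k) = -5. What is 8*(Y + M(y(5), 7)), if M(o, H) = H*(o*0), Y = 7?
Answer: 56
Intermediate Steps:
M(o, H) = 0 (M(o, H) = H*0 = 0)
8*(Y + M(y(5), 7)) = 8*(7 + 0) = 8*7 = 56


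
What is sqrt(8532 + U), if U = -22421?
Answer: I*sqrt(13889) ≈ 117.85*I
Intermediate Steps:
sqrt(8532 + U) = sqrt(8532 - 22421) = sqrt(-13889) = I*sqrt(13889)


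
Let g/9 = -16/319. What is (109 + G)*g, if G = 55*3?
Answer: -39456/319 ≈ -123.69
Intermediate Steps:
g = -144/319 (g = 9*(-16/319) = -144/319 ≈ -0.45141)
G = 165
(109 + G)*g = (109 + 165)*(-144/319) = 274*(-144/319) = -39456/319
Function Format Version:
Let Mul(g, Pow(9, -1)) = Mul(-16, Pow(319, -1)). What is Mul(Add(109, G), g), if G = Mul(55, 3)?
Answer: Rational(-39456, 319) ≈ -123.69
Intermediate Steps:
g = Rational(-144, 319) (g = Mul(9, Mul(-16, Pow(319, -1))) = Mul(9, Mul(-16, Rational(1, 319))) = Mul(9, Rational(-16, 319)) = Rational(-144, 319) ≈ -0.45141)
G = 165
Mul(Add(109, G), g) = Mul(Add(109, 165), Rational(-144, 319)) = Mul(274, Rational(-144, 319)) = Rational(-39456, 319)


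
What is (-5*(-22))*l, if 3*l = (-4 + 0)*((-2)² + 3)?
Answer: -3080/3 ≈ -1026.7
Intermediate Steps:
l = -28/3 (l = ((-4 + 0)*((-2)² + 3))/3 = (-4*(4 + 3))/3 = (-4*7)/3 = (⅓)*(-28) = -28/3 ≈ -9.3333)
(-5*(-22))*l = -5*(-22)*(-28/3) = 110*(-28/3) = -3080/3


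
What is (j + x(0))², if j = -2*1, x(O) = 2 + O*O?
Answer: 0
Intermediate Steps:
x(O) = 2 + O²
j = -2
(j + x(0))² = (-2 + (2 + 0²))² = (-2 + (2 + 0))² = (-2 + 2)² = 0² = 0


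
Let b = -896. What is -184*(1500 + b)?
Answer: -111136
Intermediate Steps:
-184*(1500 + b) = -184*(1500 - 896) = -184*604 = -111136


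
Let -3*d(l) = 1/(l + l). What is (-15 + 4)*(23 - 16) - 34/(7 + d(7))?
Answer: -23989/293 ≈ -81.874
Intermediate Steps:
d(l) = -1/(6*l) (d(l) = -1/(3*(l + l)) = -1/(2*l)/3 = -1/(6*l))
(-15 + 4)*(23 - 16) - 34/(7 + d(7)) = (-15 + 4)*(23 - 16) - 34/(7 - ⅙/7) = -11*7 - 34/(7 - ⅙*⅐) = -77 - 34/(7 - 1/42) = -77 - 34/(293/42) = -77 + (42/293)*(-34) = -77 - 1428/293 = -23989/293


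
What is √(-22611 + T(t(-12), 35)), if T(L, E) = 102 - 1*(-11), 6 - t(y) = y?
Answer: I*√22498 ≈ 149.99*I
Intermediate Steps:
t(y) = 6 - y
T(L, E) = 113 (T(L, E) = 102 + 11 = 113)
√(-22611 + T(t(-12), 35)) = √(-22611 + 113) = √(-22498) = I*√22498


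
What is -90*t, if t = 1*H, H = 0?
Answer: 0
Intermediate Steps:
t = 0 (t = 1*0 = 0)
-90*t = -90*0 = 0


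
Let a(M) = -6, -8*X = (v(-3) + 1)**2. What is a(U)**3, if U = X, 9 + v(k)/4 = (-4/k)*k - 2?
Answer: -216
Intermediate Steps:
v(k) = -60 (v(k) = -36 + 4*((-4/k)*k - 2) = -36 + 4*(-4 - 2) = -36 + 4*(-6) = -36 - 24 = -60)
X = -3481/8 (X = -(-60 + 1)**2/8 = -1/8*(-59)**2 = -1/8*3481 = -3481/8 ≈ -435.13)
U = -3481/8 ≈ -435.13
a(U)**3 = (-6)**3 = -216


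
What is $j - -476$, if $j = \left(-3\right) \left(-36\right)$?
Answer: $584$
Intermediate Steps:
$j = 108$
$j - -476 = 108 - -476 = 108 + 476 = 584$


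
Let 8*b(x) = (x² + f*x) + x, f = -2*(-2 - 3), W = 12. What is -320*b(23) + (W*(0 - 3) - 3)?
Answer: -31319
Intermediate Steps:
f = 10 (f = -2*(-5) = 10)
b(x) = x²/8 + 11*x/8 (b(x) = ((x² + 10*x) + x)/8 = (x² + 11*x)/8 = x²/8 + 11*x/8)
-320*b(23) + (W*(0 - 3) - 3) = -40*23*(11 + 23) + (12*(0 - 3) - 3) = -40*23*34 + (12*(-3) - 3) = -320*391/4 + (-36 - 3) = -31280 - 39 = -31319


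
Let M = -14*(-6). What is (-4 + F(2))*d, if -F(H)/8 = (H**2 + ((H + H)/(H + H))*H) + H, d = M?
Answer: -5712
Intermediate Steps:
M = 84
d = 84
F(H) = -16*H - 8*H**2 (F(H) = -8*((H**2 + ((H + H)/(H + H))*H) + H) = -8*((H**2 + ((2*H)/((2*H)))*H) + H) = -8*((H**2 + ((2*H)*(1/(2*H)))*H) + H) = -8*((H**2 + 1*H) + H) = -8*((H**2 + H) + H) = -8*((H + H**2) + H) = -8*(H**2 + 2*H) = -16*H - 8*H**2)
(-4 + F(2))*d = (-4 - 8*2*(2 + 2))*84 = (-4 - 8*2*4)*84 = (-4 - 64)*84 = -68*84 = -5712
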